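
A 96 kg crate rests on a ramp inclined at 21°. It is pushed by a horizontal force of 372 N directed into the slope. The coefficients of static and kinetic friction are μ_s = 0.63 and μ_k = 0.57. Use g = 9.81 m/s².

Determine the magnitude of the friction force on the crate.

f ≈ 9.8 N (down the incline)

Normal direction: N = m g cos θ + P sin θ = 1013 N.
Parallel to the incline: P cos θ − m g sin θ = 347.3 − 337.5 = 9.795 N; the friction needed to balance this is 9.795 N acting down the slope.
The limit of static friction is μ_s N = 637.9 N.
|f_req| = 9.795 ≤ 637.9 N → the crate is in equilibrium; friction equals the required value.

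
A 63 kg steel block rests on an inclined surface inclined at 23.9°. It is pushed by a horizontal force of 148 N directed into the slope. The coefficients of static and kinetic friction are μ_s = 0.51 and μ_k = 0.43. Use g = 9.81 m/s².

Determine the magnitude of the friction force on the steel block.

Normal direction: N = m g cos θ + P sin θ = 625 N.
Parallel to the incline: P cos θ − m g sin θ = 135.3 − 250.4 = -115.1 N; the friction needed to balance this is 115.1 N acting up the slope.
Maximum static friction: μ_s N = 0.51 × 625 = 318.7 N.
Since 115.1 N is within the 318.7 N limit, the steel block stays put and friction is exactly 115 N.

f ≈ 115 N (up the incline)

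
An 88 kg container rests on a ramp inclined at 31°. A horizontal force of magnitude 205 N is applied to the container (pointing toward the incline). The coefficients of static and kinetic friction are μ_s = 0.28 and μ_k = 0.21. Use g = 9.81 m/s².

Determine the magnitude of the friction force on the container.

Resolve perpendicular to the incline: N = m g cos θ + P sin θ = 88×9.81×cos 31° + 205×sin 31° = 845.6 N.
Along the incline, the net driving force (taking up-slope positive) is P cos θ − m g sin θ = 175.7 − 444.6 = -268.9 N, so equilibrium requires friction f = 268.9 N (up-slope).
The limit of static friction is μ_s N = 236.8 N.
The required 268.9 N exceeds the static limit, so the container slides down-slope and f = μ_k N = 0.21×845.6 = 178 N.

f ≈ 178 N (up the incline)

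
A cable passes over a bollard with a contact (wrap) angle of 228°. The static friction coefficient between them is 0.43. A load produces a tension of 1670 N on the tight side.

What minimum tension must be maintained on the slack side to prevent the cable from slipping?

T_min ≈ 302 N

Capstan equation at impending slip: T_tight/T_slack = e^{μβ}.
β = 228° = 3.979 rad; e^{μβ} = e^{0.43×3.979} = 5.535.
T_slack = T_tight / e^{μβ} = 1670 / 5.535 = 302 N.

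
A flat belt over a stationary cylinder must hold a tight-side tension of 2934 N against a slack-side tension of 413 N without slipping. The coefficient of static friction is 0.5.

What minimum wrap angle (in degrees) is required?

T₂/T₁ = e^{μβ} → β = ln(T₂/T₁)/μ.
β = ln(2934/413)/0.5 = 1.961/0.5 = 3.921 rad.
In degrees: β = 3.921 × 180/π = 225°.

β_min ≈ 225°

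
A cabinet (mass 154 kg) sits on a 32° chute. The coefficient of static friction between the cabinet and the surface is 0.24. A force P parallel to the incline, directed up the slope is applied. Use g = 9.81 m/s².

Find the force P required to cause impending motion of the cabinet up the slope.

At impending motion up the slope, friction acts down-slope at its limit: f = μ_s N.
P is parallel to the surface, so N = m g cos θ = 1280 N.
Along the incline: P = m g sin θ + μ_s N = 801 + 0.24×1280 = 1110 N.

P ≈ 1110 N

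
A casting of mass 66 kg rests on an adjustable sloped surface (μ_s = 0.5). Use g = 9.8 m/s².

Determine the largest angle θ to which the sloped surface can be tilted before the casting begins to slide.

At the slip threshold, m g sin θ = μ_s · m g cos θ, so tan θ = μ_s.
θ_max = arctan(0.5) = 26.6°.

θ_max ≈ 26.6°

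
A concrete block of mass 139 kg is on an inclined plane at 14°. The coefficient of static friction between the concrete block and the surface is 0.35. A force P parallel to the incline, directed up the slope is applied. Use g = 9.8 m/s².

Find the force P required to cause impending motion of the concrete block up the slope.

At impending motion up the slope, friction acts down-slope at its limit: f = μ_s N.
P is parallel to the surface, so N = m g cos θ = 1320 N.
Along the incline: P = m g sin θ + μ_s N = 330 + 0.35×1320 = 792 N.

P ≈ 792 N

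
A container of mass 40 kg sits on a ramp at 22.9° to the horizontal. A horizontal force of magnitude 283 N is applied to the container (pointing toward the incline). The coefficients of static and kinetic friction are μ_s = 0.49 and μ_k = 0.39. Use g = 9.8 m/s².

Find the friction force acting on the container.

Normal direction: N = m g cos θ + P sin θ = 471.2 N.
Along the incline, the net driving force (taking up-slope positive) is P cos θ − m g sin θ = 260.7 − 152.5 = 108.2 N, so equilibrium requires friction f = -108.2 N (down-slope).
Maximum static friction: μ_s N = 0.49 × 471.2 = 230.9 N.
|f_req| = 108.2 ≤ 230.9 N → the container is in equilibrium; friction equals the required value.

f ≈ 108 N (down the incline)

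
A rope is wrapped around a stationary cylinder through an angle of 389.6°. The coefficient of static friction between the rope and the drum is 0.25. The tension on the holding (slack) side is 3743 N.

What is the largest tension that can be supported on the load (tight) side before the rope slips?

T_max ≈ 20500 N

At impending slip the capstan equation gives T₂/T₁ = e^{μβ} with β in radians.
β = 389.6° × π/180 = 6.8 rad.
e^{μβ} = e^{0.25×6.8} = 5.474.
T₂ = T₁ · e^{μβ} = 3743 × 5.474 = 20500 N.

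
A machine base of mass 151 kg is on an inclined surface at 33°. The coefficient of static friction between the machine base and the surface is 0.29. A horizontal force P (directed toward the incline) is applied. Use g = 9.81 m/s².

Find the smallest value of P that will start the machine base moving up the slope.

P ≈ 1710 N

At impending motion up the slope, friction acts down-slope at its limit: f = μ_s N.
Perpendicular to the incline: N = m g cos θ + P sin θ.
Along the incline: P cos θ = m g sin θ + μ_s N = m g sin θ + μ_s (m g cos θ + P sin θ).
Solving, P (cos θ − μ_s sin θ) = m g (sin θ + μ_s cos θ), so P = 151×9.81×(sin 33° + 0.29 cos 33°)/(cos 33° − 0.29 sin 33°) = 1480×0.7879/0.6807 = 1710 N.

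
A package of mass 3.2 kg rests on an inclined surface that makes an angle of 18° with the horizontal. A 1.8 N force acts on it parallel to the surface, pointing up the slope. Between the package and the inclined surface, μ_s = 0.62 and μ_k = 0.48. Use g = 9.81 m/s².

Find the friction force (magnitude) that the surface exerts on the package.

f ≈ 7.9 N (up the incline)

Normal force: N = m g cos θ = 3.2 × 9.81 × cos 18° = 29.86 N.
For equilibrium along the incline the friction force must supply f = m g sin θ − P = 9.701 − 1.8 = 7.901 N (positive meaning up-slope).
Static friction can supply at most μ_s N = 18.51 N.
Since |7.901| ≤ 18.51 N, no slip — friction simply equals what equilibrium demands.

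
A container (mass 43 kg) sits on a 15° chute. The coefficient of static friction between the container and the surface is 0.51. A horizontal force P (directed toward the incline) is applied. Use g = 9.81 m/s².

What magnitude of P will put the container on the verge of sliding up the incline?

At impending motion up the slope, friction acts down-slope at its limit: f = μ_s N.
Perpendicular to the incline: N = m g cos θ + P sin θ.
Along the incline: P cos θ = m g sin θ + μ_s N = m g sin θ + μ_s (m g cos θ + P sin θ).
Solving, P (cos θ − μ_s sin θ) = m g (sin θ + μ_s cos θ), so P = 43×9.81×(sin 15° + 0.51 cos 15°)/(cos 15° − 0.51 sin 15°) = 422×0.7514/0.8339 = 380 N.

P ≈ 380 N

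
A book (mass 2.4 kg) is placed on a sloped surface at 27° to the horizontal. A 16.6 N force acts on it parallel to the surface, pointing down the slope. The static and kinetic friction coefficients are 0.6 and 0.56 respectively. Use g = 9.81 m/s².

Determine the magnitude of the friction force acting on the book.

Perpendicular to the surface, N = m g cos θ = 2.4·9.81·cos 27° = 20.98 N.
For equilibrium along the incline the friction force must supply f = m g sin θ + P = 10.69 + 16.6 = 27.29 N (positive meaning up-slope).
Static friction can supply at most μ_s N = 12.59 N.
Since |27.29| > 12.59 N, static friction cannot hold it; the book slides down the incline and kinetic friction applies: f = μ_k N = 0.56 × 20.98 = 11.7 N.

f ≈ 11.7 N (up the incline)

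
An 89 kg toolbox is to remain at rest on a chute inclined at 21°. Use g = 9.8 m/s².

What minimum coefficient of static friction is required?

At the slip threshold m g sin θ = μ_s m g cos θ, so μ_s,min = tan θ.
μ_s,min = tan 21° = 0.384.

μ_s,min ≈ 0.384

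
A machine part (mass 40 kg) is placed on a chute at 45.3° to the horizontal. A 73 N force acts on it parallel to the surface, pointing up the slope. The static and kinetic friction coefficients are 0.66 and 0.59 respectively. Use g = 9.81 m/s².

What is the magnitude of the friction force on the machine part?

f ≈ 163 N (up the incline)

Perpendicular to the surface, N = m g cos θ = 40·9.81·cos 45.3° = 276 N.
Parallel to the incline, ΣF = 0 gives f = m g sin θ − P = 278.9 − 73 = 205.9 N (up-slope positive).
Static friction can supply at most μ_s N = 182.2 N.
|205.9| exceeds 182.2 N, so the machine part slips down-slope; friction is kinetic, f = μ_k N = 0.59×276 = 163 N.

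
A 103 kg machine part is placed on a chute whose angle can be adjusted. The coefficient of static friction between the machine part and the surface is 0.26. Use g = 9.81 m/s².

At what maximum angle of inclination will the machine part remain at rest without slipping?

At the slip threshold, m g sin θ = μ_s · m g cos θ, so tan θ = μ_s.
θ_max = arctan(0.26) = 14.6°.

θ_max ≈ 14.6°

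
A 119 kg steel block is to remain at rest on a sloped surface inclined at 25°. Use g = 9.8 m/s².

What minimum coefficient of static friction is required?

At the slip threshold m g sin θ = μ_s m g cos θ, so μ_s,min = tan θ.
μ_s,min = tan 25° = 0.466.

μ_s,min ≈ 0.466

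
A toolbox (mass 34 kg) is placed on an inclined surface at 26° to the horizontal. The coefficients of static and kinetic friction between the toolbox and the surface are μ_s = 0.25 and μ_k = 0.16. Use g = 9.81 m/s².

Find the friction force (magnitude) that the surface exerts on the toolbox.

f ≈ 48 N (up the incline)

Normal force: N = m g cos θ = 34 × 9.81 × cos 26° = 299.8 N.
Along the slope the weight component is m g sin θ = 146.2 N; friction must supply exactly this, acting up-slope.
The static-friction ceiling is μ_s N = 0.25 × 299.8 = 74.95 N.
|146.2| exceeds 74.95 N, so the toolbox slips down-slope; friction is kinetic, f = μ_k N = 0.16×299.8 = 48 N.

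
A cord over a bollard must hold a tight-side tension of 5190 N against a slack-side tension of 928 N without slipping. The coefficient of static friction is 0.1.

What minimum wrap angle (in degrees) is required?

β_min ≈ 986°

T₂/T₁ = e^{μβ} → β = ln(T₂/T₁)/μ.
β = ln(5190/928)/0.1 = 1.721/0.1 = 17.21 rad.
In degrees: β = 17.21 × 180/π = 986°.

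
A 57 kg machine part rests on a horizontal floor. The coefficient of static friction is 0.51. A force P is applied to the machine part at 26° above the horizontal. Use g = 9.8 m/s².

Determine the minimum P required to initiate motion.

N = m g − P sin α (the pull lifts the machine part).
At impending slip, P cos α = μ_s N = μ_s (m g − P sin α).
Solving: P (cos α + μ_s sin α) = μ_s m g → P = 0.51×559/(cos 26° + 0.51 sin 26°) = 285/1.122 = 254 N.

P ≈ 254 N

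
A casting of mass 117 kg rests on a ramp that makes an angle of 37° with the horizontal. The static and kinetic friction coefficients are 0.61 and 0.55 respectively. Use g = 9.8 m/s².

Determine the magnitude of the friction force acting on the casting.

f ≈ 504 N (up the incline)

Perpendicular to the surface, N = m g cos θ = 117·9.8·cos 37° = 915.7 N.
For equilibrium along the incline, friction must balance the weight component: f = m g sin θ = 690 N up the slope.
Static friction can supply at most μ_s N = 558.6 N.
Since |690| > 558.6 N, static friction cannot hold it; the casting slides down the incline and kinetic friction applies: f = μ_k N = 0.55 × 915.7 = 504 N.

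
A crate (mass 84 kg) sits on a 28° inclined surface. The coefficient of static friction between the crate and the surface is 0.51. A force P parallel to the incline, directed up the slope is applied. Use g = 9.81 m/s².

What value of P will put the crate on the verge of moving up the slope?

P ≈ 758 N

At impending motion up the slope, friction acts down-slope at its limit: f = μ_s N.
P is parallel to the surface, so N = m g cos θ = 728 N.
Along the incline: P = m g sin θ + μ_s N = 387 + 0.51×728 = 758 N.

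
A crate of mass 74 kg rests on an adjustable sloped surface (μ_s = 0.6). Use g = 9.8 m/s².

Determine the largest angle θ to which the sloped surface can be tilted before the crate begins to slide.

θ_max ≈ 31°

At the slip threshold, m g sin θ = μ_s · m g cos θ, so tan θ = μ_s.
θ_max = arctan(0.6) = 31°.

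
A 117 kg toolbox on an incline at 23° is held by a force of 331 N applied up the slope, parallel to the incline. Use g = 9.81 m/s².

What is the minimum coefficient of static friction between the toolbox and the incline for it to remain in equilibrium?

N = m g cos θ = 1057 N.
Friction must make up the shortfall along the incline: f = m g sin θ − P = 448.5 − 331 = 117.5 N.
At the threshold f = μ_s N, so μ_s,min = 117.5/1057 = 0.111.

μ_s,min ≈ 0.111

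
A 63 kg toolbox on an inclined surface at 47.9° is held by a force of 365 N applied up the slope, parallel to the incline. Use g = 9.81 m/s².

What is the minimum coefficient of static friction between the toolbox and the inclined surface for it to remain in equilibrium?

N = m g cos θ = 414.3 N.
Friction must make up the shortfall along the incline: f = m g sin θ − P = 458.6 − 365 = 93.56 N.
At the threshold f = μ_s N, so μ_s,min = 93.56/414.3 = 0.226.

μ_s,min ≈ 0.226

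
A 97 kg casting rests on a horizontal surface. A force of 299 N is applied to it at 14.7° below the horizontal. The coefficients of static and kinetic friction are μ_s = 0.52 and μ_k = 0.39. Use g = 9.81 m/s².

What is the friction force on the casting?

f ≈ 289 N

The vertical component of P adds to the normal force: N = m g + P sin α = 951.6 + 75.87 = 1027 N.
The horizontal driving force is P cos α = 289.2 N, so equilibrium needs friction f = 289.2 N.
μ_s N = 0.52 × 1027 = 534.3 N.
289.2 ≤ 534.3 N → static; friction equals the required 289 N.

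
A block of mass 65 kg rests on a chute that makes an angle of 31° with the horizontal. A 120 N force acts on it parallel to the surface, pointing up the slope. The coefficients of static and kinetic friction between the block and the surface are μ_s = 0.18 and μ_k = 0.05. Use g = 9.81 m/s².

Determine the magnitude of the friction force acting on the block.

Normal force: N = m g cos θ = 65 × 9.81 × cos 31° = 546.6 N.
Parallel to the incline, ΣF = 0 gives f = m g sin θ − P = 328.4 − 120 = 208.4 N (up-slope positive).
Static friction can supply at most μ_s N = 98.38 N.
|208.4| exceeds 98.38 N, so the block slips down-slope; friction is kinetic, f = μ_k N = 0.05×546.6 = 27.3 N.

f ≈ 27.3 N (up the incline)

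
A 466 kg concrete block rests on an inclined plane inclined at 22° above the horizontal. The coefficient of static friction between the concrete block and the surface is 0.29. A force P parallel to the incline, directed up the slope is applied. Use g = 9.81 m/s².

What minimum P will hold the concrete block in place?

P_min ≈ 483 N

The concrete block tends to slide down (tan θ > μ_s), so at the point of impending slip friction acts up-slope at its limit: f = μ_s N.
P is parallel to the surface, so N = m g cos θ = 4240 N.
Along the incline: P + μ_s N = m g sin θ, so P = 1710 − 0.29×4240 = 483 N.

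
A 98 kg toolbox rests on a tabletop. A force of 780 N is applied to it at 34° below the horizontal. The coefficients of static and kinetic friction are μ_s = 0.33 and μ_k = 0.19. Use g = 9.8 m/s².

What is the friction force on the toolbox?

The vertical component of P adds to the normal force: N = m g + P sin α = 960.4 + 436.2 = 1397 N.
The horizontal driving force is P cos α = 646.6 N, so equilibrium needs friction f = 646.6 N.
The static-friction limit is μ_s N = 460.9 N.
The required friction exceeds μ_s N, so the toolbox moves and f = μ_k N = 265 N.

f ≈ 265 N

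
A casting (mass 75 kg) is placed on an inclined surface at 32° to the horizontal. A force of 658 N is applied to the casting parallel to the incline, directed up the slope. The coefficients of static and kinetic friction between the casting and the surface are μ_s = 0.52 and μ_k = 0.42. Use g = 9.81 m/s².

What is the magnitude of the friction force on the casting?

f ≈ 268 N (down the incline)

Perpendicular to the surface, N = m g cos θ = 75·9.81·cos 32° = 624 N.
Parallel to the incline, ΣF = 0 gives f = m g sin θ − P = 389.9 − 658 = -268.1 N (up-slope positive).
Static friction can supply at most μ_s N = 324.5 N.
Since |-268.1| ≤ 324.5 N, the casting remains in static equilibrium and friction takes exactly the required value.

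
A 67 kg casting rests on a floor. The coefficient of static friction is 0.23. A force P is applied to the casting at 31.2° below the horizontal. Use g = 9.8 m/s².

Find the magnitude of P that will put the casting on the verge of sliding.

N = m g + P sin α (the push presses the casting into the floor).
At impending slip, P cos α = μ_s N = μ_s (m g + P sin α).
Solving: P (cos α − μ_s sin α) = μ_s m g → P = 0.23×657/(cos 31.2° − 0.23 sin 31.2°) = 151/0.7362 = 205 N.

P ≈ 205 N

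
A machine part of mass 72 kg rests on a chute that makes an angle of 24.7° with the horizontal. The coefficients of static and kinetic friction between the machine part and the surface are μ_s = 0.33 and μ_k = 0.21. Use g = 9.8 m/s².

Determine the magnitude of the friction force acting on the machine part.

The normal reaction is N = m g cos θ = 641 N.
Along the slope the weight component is m g sin θ = 294.8 N; friction must supply exactly this, acting up-slope.
The static-friction ceiling is μ_s N = 0.33 × 641 = 211.5 N.
|294.8| exceeds 211.5 N, so the machine part slips down-slope; friction is kinetic, f = μ_k N = 0.21×641 = 135 N.

f ≈ 135 N (up the incline)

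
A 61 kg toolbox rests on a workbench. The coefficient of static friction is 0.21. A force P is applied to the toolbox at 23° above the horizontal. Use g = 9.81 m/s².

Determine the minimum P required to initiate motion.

P ≈ 125 N

N = m g − P sin α (the pull lifts the toolbox).
At impending slip, P cos α = μ_s N = μ_s (m g − P sin α).
Solving: P (cos α + μ_s sin α) = μ_s m g → P = 0.21×598/(cos 23° + 0.21 sin 23°) = 126/1.003 = 125 N.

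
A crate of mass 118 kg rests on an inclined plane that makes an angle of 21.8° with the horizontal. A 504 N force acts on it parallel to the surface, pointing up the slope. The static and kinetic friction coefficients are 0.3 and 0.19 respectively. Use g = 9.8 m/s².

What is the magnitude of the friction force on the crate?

f ≈ 74.6 N (down the incline)

The normal reaction is N = m g cos θ = 1074 N.
For equilibrium along the incline the friction force must supply f = m g sin θ − P = 429.4 − 504 = -74.55 N (positive meaning up-slope).
Maximum static friction available: μ_s N = 0.3 × 1074 = 322.1 N.
Since |-74.55| ≤ 322.1 N, no slip — friction simply equals what equilibrium demands.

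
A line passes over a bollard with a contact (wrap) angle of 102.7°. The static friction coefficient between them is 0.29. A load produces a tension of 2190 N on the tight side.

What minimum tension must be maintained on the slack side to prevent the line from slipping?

Capstan equation at impending slip: T_tight/T_slack = e^{μβ}.
β = 102.7° = 1.792 rad; e^{μβ} = e^{0.29×1.792} = 1.682.
T_slack = T_tight / e^{μβ} = 2190 / 1.682 = 1300 N.

T_min ≈ 1300 N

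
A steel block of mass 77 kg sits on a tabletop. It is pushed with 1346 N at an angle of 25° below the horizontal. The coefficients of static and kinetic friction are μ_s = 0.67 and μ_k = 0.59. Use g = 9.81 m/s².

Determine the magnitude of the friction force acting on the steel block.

f ≈ 781 N

The vertical component of P adds to the normal force: N = m g + P sin α = 755.4 + 568.8 = 1324 N.
Horizontally, friction must balance P cos α = 1220 N.
The static-friction limit is μ_s N = 887.2 N.
The required friction exceeds μ_s N, so the steel block moves and f = μ_k N = 781 N.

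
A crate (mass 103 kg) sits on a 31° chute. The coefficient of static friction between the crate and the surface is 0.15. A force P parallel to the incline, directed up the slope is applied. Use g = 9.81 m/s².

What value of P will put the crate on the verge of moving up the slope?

At impending motion up the slope, friction acts down-slope at its limit: f = μ_s N.
P is parallel to the surface, so N = m g cos θ = 866 N.
Along the incline: P = m g sin θ + μ_s N = 520 + 0.15×866 = 650 N.

P ≈ 650 N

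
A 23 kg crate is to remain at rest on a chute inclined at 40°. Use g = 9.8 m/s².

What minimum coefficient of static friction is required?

At the slip threshold m g sin θ = μ_s m g cos θ, so μ_s,min = tan θ.
μ_s,min = tan 40° = 0.839.

μ_s,min ≈ 0.839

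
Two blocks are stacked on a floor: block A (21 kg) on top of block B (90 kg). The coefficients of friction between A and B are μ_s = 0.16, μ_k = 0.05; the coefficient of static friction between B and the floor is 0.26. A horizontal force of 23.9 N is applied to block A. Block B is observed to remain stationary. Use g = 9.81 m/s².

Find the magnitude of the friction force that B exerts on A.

Between the blocks, N₁ = m_A g = 206 N.
Maximum static friction on A from B: μ_s N₁ = 0.16×206 = 32.96 N.
Since P = 23.9 N ≤ 32.96 N, A does not slip on B; friction on A equals P = 23.9 N.
By Newton's third law B feels 23.9 N forward from A. With B stationary, the floor's static friction on B balances it: f₂ = 23.9 N (well within μ_s(m_A+m_B)g = 283.1 N).

f ≈ 23.9 N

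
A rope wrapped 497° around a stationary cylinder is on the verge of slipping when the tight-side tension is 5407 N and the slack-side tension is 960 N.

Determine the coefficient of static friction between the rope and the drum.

μ ≈ 0.199

T₂/T₁ = e^{μβ} → μ = ln(T₂/T₁)/β.
β = 497° = 8.674 rad.
μ = ln(5407/960)/8.674 = ln(5.632)/8.674 = 0.199.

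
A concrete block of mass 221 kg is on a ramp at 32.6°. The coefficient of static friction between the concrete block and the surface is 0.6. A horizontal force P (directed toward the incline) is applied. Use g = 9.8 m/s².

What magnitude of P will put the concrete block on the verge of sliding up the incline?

At impending motion up the slope, friction acts down-slope at its limit: f = μ_s N.
Perpendicular to the incline: N = m g cos θ + P sin θ.
Along the incline: P cos θ = m g sin θ + μ_s N = m g sin θ + μ_s (m g cos θ + P sin θ).
Solving, P (cos θ − μ_s sin θ) = m g (sin θ + μ_s cos θ), so P = 221×9.8×(sin 32.6° + 0.6 cos 32.6°)/(cos 32.6° − 0.6 sin 32.6°) = 2170×1.044/0.5192 = 4360 N.

P ≈ 4360 N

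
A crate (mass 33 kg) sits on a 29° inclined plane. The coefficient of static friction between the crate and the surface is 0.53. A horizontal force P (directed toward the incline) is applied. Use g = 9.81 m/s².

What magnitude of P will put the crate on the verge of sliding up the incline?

P ≈ 497 N

At impending motion up the slope, friction acts down-slope at its limit: f = μ_s N.
Perpendicular to the incline: N = m g cos θ + P sin θ.
Along the incline: P cos θ = m g sin θ + μ_s N = m g sin θ + μ_s (m g cos θ + P sin θ).
Solving, P (cos θ − μ_s sin θ) = m g (sin θ + μ_s cos θ), so P = 33×9.81×(sin 29° + 0.53 cos 29°)/(cos 29° − 0.53 sin 29°) = 324×0.9484/0.6177 = 497 N.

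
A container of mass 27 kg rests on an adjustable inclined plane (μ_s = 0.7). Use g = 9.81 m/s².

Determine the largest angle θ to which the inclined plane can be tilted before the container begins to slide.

At the slip threshold, m g sin θ = μ_s · m g cos θ, so tan θ = μ_s.
θ_max = arctan(0.7) = 35°.

θ_max ≈ 35°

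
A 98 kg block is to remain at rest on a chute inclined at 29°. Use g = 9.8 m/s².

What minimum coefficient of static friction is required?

μ_s,min ≈ 0.554

At the slip threshold m g sin θ = μ_s m g cos θ, so μ_s,min = tan θ.
μ_s,min = tan 29° = 0.554.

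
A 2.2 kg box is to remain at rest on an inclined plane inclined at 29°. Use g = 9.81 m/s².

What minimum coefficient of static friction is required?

μ_s,min ≈ 0.554

At the slip threshold m g sin θ = μ_s m g cos θ, so μ_s,min = tan θ.
μ_s,min = tan 29° = 0.554.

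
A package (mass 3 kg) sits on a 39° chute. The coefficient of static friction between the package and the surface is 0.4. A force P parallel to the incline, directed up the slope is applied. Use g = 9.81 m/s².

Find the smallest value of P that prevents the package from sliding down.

P_min ≈ 9.37 N

The package tends to slide down (tan θ > μ_s), so at the point of impending slip friction acts up-slope at its limit: f = μ_s N.
P is parallel to the surface, so N = m g cos θ = 22.9 N.
Along the incline: P + μ_s N = m g sin θ, so P = 18.5 − 0.4×22.9 = 9.37 N.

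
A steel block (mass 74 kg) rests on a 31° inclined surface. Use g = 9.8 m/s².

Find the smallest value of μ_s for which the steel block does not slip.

At the slip threshold m g sin θ = μ_s m g cos θ, so μ_s,min = tan θ.
μ_s,min = tan 31° = 0.601.

μ_s,min ≈ 0.601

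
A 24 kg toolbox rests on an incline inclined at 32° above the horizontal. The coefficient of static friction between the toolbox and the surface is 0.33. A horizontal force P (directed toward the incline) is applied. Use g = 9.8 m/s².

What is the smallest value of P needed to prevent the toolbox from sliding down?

The toolbox tends to slide down (tan θ > μ_s), so at the point of impending slip friction acts up-slope at its limit: f = μ_s N.
Perpendicular to the incline: N = m g cos θ + P sin θ.
Along the incline: P cos θ + μ_s N = m g sin θ, i.e. P cos θ + μ_s (m g cos θ + P sin θ) = m g sin θ.
Solving, P (cos θ + μ_s sin θ) = m g (sin θ − μ_s cos θ), so P = 235×0.2501/1.023 = 57.5 N.

P_min ≈ 57.5 N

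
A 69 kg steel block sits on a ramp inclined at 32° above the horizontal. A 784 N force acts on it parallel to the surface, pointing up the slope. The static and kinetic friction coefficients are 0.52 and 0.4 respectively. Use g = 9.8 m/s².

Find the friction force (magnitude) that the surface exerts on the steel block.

Perpendicular to the surface, N = m g cos θ = 69·9.8·cos 32° = 573.5 N.
Parallel to the incline, ΣF = 0 gives f = m g sin θ − P = 358.3 − 784 = -425.7 N (up-slope positive).
Maximum static friction available: μ_s N = 0.52 × 573.5 = 298.2 N.
|-425.7| exceeds 298.2 N, so the steel block slips up-slope; friction is kinetic, f = μ_k N = 0.4×573.5 = 229 N.

f ≈ 229 N (down the incline)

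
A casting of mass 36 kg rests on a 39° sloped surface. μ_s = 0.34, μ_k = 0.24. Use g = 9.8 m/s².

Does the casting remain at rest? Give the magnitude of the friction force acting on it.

f ≈ 65.8 N

N = m g cos θ = 274 N.
Down-slope weight component: m g sin θ = 222 N.
μ_s N = 93.2 N.
222 > 93.2 N, so it slides; kinetic friction f = μ_k N = 0.24×274 = 65.8 N.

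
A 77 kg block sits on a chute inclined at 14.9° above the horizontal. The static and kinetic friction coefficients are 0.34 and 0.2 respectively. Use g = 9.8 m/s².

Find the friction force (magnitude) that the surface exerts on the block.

Perpendicular to the surface, N = m g cos θ = 77·9.8·cos 14.9° = 729.2 N.
For equilibrium along the incline, friction must balance the weight component: f = m g sin θ = 194 N up the slope.
The static-friction ceiling is μ_s N = 0.34 × 729.2 = 247.9 N.
Since |194| ≤ 247.9 N, the block remains in static equilibrium and friction takes exactly the required value.

f ≈ 194 N (up the incline)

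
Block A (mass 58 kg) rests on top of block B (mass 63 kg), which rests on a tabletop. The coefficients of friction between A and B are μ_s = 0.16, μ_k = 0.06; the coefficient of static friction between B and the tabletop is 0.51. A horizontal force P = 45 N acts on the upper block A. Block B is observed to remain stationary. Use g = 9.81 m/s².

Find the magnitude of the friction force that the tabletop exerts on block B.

f ≈ 45 N

Normal force at the A–B interface: N₁ = m_A g = 569 N.
So the A–B interface can sustain at most μ_s N₁ = 91.04 N of static friction.
P = 45 N is within that limit, so A and B move together (both at rest); the A–B friction is simply f₁ = P = 45 N.
By Newton's third law B feels 45 N forward from A. With B stationary, the floor's static friction on B balances it: f₂ = 45 N (well within μ_s(m_A+m_B)g = 605.4 N).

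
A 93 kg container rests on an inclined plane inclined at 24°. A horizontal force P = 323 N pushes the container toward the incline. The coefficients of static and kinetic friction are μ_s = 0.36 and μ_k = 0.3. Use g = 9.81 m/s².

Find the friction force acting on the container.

f ≈ 76 N (up the incline)

The horizontal push has a component P sin θ into the surface, so N = m g cos θ + P sin θ = 833.5 + 131.4 = 964.8 N.
Parallel to the incline: P cos θ − m g sin θ = 295.1 − 371.1 = -76 N; the friction needed to balance this is 76 N acting up the slope.
The limit of static friction is μ_s N = 347.3 N.
Since 76 N is within the 347.3 N limit, the container stays put and friction is exactly 76 N.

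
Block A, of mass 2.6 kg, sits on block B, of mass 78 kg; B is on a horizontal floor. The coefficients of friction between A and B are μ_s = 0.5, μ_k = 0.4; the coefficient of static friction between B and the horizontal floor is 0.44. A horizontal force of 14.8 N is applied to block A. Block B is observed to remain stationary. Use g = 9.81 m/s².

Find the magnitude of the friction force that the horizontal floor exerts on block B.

f ≈ 10.2 N

The normal force B exerts on A is simply A's weight, N₁ = 25.51 N.
Maximum static friction on A from B: μ_s N₁ = 0.5×25.51 = 12.75 N.
Since P = 14.8 N > 12.75 N, A slides on B; the A–B friction is kinetic: f₁ = μ_k N₁ = 0.4×25.51 = 10.2 N.
B experiences an equal 10.2 N forward from A (third law). B is in equilibrium, so the floor supplies f₂ = 10.2 N of static friction (limit μ_s(m_A+m_B)g = 347.9 N, not exceeded).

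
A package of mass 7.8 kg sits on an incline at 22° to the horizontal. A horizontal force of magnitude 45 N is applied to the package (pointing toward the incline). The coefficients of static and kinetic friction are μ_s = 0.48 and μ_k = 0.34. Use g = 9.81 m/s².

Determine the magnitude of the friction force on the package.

Resolve perpendicular to the incline: N = m g cos θ + P sin θ = 7.8×9.81×cos 22° + 45×sin 22° = 87.8 N.
Along the incline, the net driving force (taking up-slope positive) is P cos θ − m g sin θ = 41.72 − 28.66 = 13.06 N, so equilibrium requires friction f = -13.06 N (down-slope).
The limit of static friction is μ_s N = 42.15 N.
|f_req| = 13.06 ≤ 42.15 N → the package is in equilibrium; friction equals the required value.

f ≈ 13.1 N (down the incline)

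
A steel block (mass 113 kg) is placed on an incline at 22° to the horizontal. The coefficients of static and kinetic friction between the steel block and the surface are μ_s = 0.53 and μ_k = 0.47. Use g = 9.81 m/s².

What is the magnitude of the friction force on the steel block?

Normal force: N = m g cos θ = 113 × 9.81 × cos 22° = 1028 N.
For equilibrium along the incline, friction must balance the weight component: f = m g sin θ = 415.3 N up the slope.
Static friction can supply at most μ_s N = 544.7 N.
Since |415.3| ≤ 544.7 N, no slip — friction simply equals what equilibrium demands.

f ≈ 415 N (up the incline)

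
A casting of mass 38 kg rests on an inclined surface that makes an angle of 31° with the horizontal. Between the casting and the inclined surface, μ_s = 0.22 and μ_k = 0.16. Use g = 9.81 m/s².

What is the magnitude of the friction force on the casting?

The normal reaction is N = m g cos θ = 319.5 N.
For equilibrium along the incline, friction must balance the weight component: f = m g sin θ = 192 N up the slope.
Maximum static friction available: μ_s N = 0.22 × 319.5 = 70.3 N.
Since |192| > 70.3 N, static friction cannot hold it; the casting slides down the incline and kinetic friction applies: f = μ_k N = 0.16 × 319.5 = 51.1 N.

f ≈ 51.1 N (up the incline)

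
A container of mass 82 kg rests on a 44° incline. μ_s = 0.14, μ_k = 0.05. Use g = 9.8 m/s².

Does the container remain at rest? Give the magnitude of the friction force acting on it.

N = m g cos θ = 578 N.
Down-slope weight component: m g sin θ = 558 N.
μ_s N = 80.9 N.
558 > 80.9 N, so it slides; kinetic friction f = μ_k N = 0.05×578 = 28.9 N.

f ≈ 28.9 N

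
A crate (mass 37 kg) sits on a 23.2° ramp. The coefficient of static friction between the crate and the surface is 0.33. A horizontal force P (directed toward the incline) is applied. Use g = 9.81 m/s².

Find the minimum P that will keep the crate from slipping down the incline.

P_min ≈ 31.4 N

The crate tends to slide down (tan θ > μ_s), so at the point of impending slip friction acts up-slope at its limit: f = μ_s N.
Perpendicular to the incline: N = m g cos θ + P sin θ.
Along the incline: P cos θ + μ_s N = m g sin θ, i.e. P cos θ + μ_s (m g cos θ + P sin θ) = m g sin θ.
Solving, P (cos θ + μ_s sin θ) = m g (sin θ − μ_s cos θ), so P = 363×0.09063/1.049 = 31.4 N.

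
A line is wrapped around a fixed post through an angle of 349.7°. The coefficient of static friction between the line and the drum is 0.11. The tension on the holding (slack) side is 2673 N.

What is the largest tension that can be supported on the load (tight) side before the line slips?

At impending slip the capstan equation gives T₂/T₁ = e^{μβ} with β in radians.
β = 349.7° × π/180 = 6.103 rad.
e^{μβ} = e^{0.11×6.103} = 1.957.
T₂ = T₁ · e^{μβ} = 2673 × 1.957 = 5230 N.

T_max ≈ 5230 N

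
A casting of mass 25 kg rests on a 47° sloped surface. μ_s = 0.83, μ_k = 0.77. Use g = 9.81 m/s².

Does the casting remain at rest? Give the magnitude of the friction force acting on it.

N = m g cos θ = 167 N.
Down-slope weight component: m g sin θ = 179 N.
μ_s N = 139 N.
179 > 139 N, so it slides; kinetic friction f = μ_k N = 0.77×167 = 129 N.

f ≈ 129 N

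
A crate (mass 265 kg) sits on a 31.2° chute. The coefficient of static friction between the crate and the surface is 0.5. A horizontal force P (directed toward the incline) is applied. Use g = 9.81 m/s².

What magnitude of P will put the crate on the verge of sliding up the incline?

At impending motion up the slope, friction acts down-slope at its limit: f = μ_s N.
Perpendicular to the incline: N = m g cos θ + P sin θ.
Along the incline: P cos θ = m g sin θ + μ_s N = m g sin θ + μ_s (m g cos θ + P sin θ).
Solving, P (cos θ − μ_s sin θ) = m g (sin θ + μ_s cos θ), so P = 265×9.81×(sin 31.2° + 0.5 cos 31.2°)/(cos 31.2° − 0.5 sin 31.2°) = 2600×0.9457/0.5964 = 4120 N.

P ≈ 4120 N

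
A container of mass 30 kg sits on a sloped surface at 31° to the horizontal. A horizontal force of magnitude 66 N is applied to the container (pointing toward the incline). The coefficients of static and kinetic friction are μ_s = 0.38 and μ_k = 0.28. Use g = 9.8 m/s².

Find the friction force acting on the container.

Resolve perpendicular to the incline: N = m g cos θ + P sin θ = 30×9.8×cos 31° + 66×sin 31° = 286 N.
Along the incline, the net driving force (taking up-slope positive) is P cos θ − m g sin θ = 56.57 − 151.4 = -94.85 N, so equilibrium requires friction f = 94.85 N (up-slope).
Maximum static friction: μ_s N = 0.38 × 286 = 108.7 N.
|f_req| = 94.85 ≤ 108.7 N → the container is in equilibrium; friction equals the required value.

f ≈ 94.8 N (up the incline)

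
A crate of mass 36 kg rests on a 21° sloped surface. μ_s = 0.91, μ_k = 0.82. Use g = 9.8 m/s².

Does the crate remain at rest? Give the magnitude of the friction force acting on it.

N = m g cos θ = 329 N.
Down-slope weight component: m g sin θ = 126 N.
μ_s N = 300 N.
126 ≤ 300 N, so it stays put; friction = 126 N.

f ≈ 126 N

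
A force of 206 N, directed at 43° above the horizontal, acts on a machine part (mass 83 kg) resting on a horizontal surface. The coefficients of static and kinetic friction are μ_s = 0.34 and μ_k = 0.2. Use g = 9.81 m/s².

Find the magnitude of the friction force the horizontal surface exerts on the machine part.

f ≈ 151 N

The vertical component of P reduces the normal force: N = m g − P sin α = 814.2 − 140.5 = 673.7 N.
The horizontal driving force is P cos α = 150.7 N, so equilibrium needs friction f = 150.7 N.
The static-friction limit is μ_s N = 229.1 N.
Since 150.7 N does not exceed the limit, the machine part stays at rest and f = 151 N.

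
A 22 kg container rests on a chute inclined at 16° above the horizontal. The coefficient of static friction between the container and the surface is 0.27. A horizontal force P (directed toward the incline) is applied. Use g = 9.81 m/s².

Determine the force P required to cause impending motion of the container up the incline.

At impending motion up the slope, friction acts down-slope at its limit: f = μ_s N.
Perpendicular to the incline: N = m g cos θ + P sin θ.
Along the incline: P cos θ = m g sin θ + μ_s N = m g sin θ + μ_s (m g cos θ + P sin θ).
Solving, P (cos θ − μ_s sin θ) = m g (sin θ + μ_s cos θ), so P = 22×9.81×(sin 16° + 0.27 cos 16°)/(cos 16° − 0.27 sin 16°) = 216×0.5352/0.8868 = 130 N.

P ≈ 130 N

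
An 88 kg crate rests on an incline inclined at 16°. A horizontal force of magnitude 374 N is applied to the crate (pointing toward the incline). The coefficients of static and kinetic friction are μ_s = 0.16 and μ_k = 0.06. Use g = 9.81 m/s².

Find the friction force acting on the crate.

Normal direction: N = m g cos θ + P sin θ = 932.9 N.
Along the incline, the net driving force (taking up-slope positive) is P cos θ − m g sin θ = 359.5 − 238 = 121.6 N, so equilibrium requires friction f = -121.6 N (down-slope).
Maximum static friction: μ_s N = 0.16 × 932.9 = 149.3 N.
Since 121.6 N is within the 149.3 N limit, the crate stays put and friction is exactly 122 N.

f ≈ 122 N (down the incline)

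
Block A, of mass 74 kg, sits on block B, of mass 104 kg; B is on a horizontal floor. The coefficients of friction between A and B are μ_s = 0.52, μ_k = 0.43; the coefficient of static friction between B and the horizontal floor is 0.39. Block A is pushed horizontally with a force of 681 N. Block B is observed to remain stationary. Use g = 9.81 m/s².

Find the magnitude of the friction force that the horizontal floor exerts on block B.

f ≈ 312 N

Normal force at the A–B interface: N₁ = m_A g = 725.9 N.
So the A–B interface can sustain at most μ_s N₁ = 377.5 N of static friction.
Since P = 681 N > 377.5 N, A slides on B; the A–B friction is kinetic: f₁ = μ_k N₁ = 0.43×725.9 = 312 N.
B experiences an equal 312 N forward from A (third law). B is in equilibrium, so the floor supplies f₂ = 312 N of static friction (limit μ_s(m_A+m_B)g = 681 N, not exceeded).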